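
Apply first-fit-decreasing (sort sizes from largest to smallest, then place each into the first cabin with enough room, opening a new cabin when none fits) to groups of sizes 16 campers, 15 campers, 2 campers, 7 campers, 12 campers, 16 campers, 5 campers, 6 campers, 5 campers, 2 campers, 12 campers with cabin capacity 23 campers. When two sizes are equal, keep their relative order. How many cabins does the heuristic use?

Sorted descending: 16, 16, 15, 12, 12, 7, 6, 5, 5, 2, 2.
  16 → cabin 1 (new)  [load 16/23]
  16 → cabin 2 (new)  [load 16/23]
  15 → cabin 3 (new)  [load 15/23]
  12 → cabin 4 (new)  [load 12/23]
  12 → cabin 5 (new)  [load 12/23]
  7 → cabin 1  [load 23/23]
  6 → cabin 2  [load 22/23]
  5 → cabin 3  [load 20/23]
  5 → cabin 4  [load 17/23]
  2 → cabin 3  [load 22/23]
  2 → cabin 4  [load 19/23]
5 cabins opened.

5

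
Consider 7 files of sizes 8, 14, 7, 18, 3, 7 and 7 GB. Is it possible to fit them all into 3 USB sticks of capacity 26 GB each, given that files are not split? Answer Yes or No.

A valid assignment using 3 USB sticks:
  USB stick 1: 18 + 8 = 26
  USB stick 2: 14 + 7 + 3 = 24
  USB stick 3: 7 + 7 = 14
Every load is within 26 GB, so 3 USB sticks suffice.

Yes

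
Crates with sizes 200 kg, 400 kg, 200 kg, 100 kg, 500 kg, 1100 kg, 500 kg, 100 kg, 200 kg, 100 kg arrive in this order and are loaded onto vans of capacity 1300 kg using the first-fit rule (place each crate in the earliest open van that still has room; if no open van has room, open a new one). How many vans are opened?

  200 → van 1 (new)  [load 200/1300]
  400 → van 1  [load 600/1300]
  200 → van 1  [load 800/1300]
  100 → van 1  [load 900/1300]
  500 → van 2 (new)  [load 500/1300]
  1100 → van 3 (new)  [load 1100/1300]
  500 → van 2  [load 1000/1300]
  100 → van 1  [load 1000/1300]
  200 → van 1  [load 1200/1300]
  100 → van 1  [load 1300/1300]
3 vans opened.

3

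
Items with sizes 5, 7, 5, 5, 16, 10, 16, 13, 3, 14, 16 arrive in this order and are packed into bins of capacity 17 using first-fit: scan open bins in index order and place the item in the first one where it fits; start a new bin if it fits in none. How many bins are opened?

7

  5 → bin 1 (new)  [load 5/17]
  7 → bin 1  [load 12/17]
  5 → bin 1  [load 17/17]
  5 → bin 2 (new)  [load 5/17]
  16 → bin 3 (new)  [load 16/17]
  10 → bin 2  [load 15/17]
  16 → bin 4 (new)  [load 16/17]
  13 → bin 5 (new)  [load 13/17]
  3 → bin 5  [load 16/17]
  14 → bin 6 (new)  [load 14/17]
  16 → bin 7 (new)  [load 16/17]
7 bins opened.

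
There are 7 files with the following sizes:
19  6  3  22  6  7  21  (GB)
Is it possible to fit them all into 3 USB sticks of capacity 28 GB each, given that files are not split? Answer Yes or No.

A valid assignment using 3 USB sticks:
  USB stick 1: 22 + 6 = 28
  USB stick 2: 21 + 7 = 28
  USB stick 3: 19 + 6 + 3 = 28
Every load is within 28 GB, so 3 USB sticks suffice.

Yes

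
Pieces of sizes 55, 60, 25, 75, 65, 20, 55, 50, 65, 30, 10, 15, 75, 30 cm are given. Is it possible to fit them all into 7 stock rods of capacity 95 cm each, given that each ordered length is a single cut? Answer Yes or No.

No

Total = 630 cm; ⌈630/95⌉ = 7.
8 pieces each exceed half the capacity and cannot share a stock rod, forcing at least 8 stock rods.
At least 8 stock rods are required, but only 7 are allowed.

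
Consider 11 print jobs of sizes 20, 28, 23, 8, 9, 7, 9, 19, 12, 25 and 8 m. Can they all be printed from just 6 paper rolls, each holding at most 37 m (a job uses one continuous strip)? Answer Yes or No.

A valid assignment using 5 paper rolls:
  roll 1: 28 + 9 = 37
  roll 2: 25 + 12 = 37
  roll 3: 23 + 9 = 32
  roll 4: 20 + 8 + 8 = 36
  roll 5: 19 + 7 = 26
That uses only 5 ≤ 6, so 6 paper rolls are enough.

Yes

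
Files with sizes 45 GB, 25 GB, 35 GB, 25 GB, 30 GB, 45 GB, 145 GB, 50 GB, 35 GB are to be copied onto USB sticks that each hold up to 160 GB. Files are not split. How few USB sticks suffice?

3

Total = 145 + 50 + 45 + 45 + 35 + 35 + 30 + 25 + 25 = 435 GB.
Lower bound: ⌈435/160⌉ = 3 USB sticks.
A packing using 3 USB sticks:
  USB stick 1: 145 = 145
  USB stick 2: 50 + 45 + 45 = 140
  USB stick 3: 35 + 35 + 30 + 25 + 25 = 150
This matches the lower bound, so 3 is optimal.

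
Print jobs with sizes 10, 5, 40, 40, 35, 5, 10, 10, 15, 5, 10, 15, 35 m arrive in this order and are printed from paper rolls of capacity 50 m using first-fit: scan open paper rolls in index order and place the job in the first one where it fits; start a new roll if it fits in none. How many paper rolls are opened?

  10 → roll 1 (new)  [load 10/50]
  5 → roll 1  [load 15/50]
  40 → roll 2 (new)  [load 40/50]
  40 → roll 3 (new)  [load 40/50]
  35 → roll 1  [load 50/50]
  5 → roll 2  [load 45/50]
  10 → roll 3  [load 50/50]
  10 → roll 4 (new)  [load 10/50]
  15 → roll 4  [load 25/50]
  5 → roll 2  [load 50/50]
  10 → roll 4  [load 35/50]
  15 → roll 4  [load 50/50]
  35 → roll 5 (new)  [load 35/50]
5 paper rolls opened.

5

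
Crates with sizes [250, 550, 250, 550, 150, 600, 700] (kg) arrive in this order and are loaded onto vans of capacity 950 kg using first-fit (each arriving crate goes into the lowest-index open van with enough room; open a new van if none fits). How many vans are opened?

4

  250 → van 1 (new)  [load 250/950]
  550 → van 1  [load 800/950]
  250 → van 2 (new)  [load 250/950]
  550 → van 2  [load 800/950]
  150 → van 1  [load 950/950]
  600 → van 3 (new)  [load 600/950]
  700 → van 4 (new)  [load 700/950]
4 vans opened.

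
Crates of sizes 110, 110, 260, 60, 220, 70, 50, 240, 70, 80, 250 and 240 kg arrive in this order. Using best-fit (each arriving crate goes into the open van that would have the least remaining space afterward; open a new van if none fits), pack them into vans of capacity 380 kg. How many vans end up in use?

6

  110 → van 1 (new)  [load 110/380]
  110 → van 1  [load 220/380]
  260 → van 2 (new)  [load 260/380]
  60 → van 2  [load 320/380]
  220 → van 3 (new)  [load 220/380]
  70 → van 1  [load 290/380]
  50 → van 2  [load 370/380]
  240 → van 4 (new)  [load 240/380]
  70 → van 1  [load 360/380]
  80 → van 4  [load 320/380]
  250 → van 5 (new)  [load 250/380]
  240 → van 6 (new)  [load 240/380]
6 vans opened.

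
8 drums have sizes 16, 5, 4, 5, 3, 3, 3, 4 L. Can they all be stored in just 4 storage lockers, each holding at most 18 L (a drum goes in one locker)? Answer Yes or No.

Yes

A valid assignment using 3 storage lockers:
  locker 1: 16 = 16
  locker 2: 5 + 5 + 4 + 4 = 18
  locker 3: 3 + 3 + 3 = 9
That uses only 3 ≤ 4, so 4 storage lockers are enough.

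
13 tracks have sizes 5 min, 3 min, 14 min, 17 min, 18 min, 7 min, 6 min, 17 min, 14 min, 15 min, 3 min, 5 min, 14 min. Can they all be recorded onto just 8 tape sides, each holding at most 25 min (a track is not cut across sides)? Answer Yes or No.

A valid assignment using 7 tape sides:
  side 1: 18 + 7 = 25
  side 2: 17 + 6 = 23
  side 3: 17 + 5 + 3 = 25
  side 4: 15 + 5 + 3 = 23
  side 5: 14 = 14
  side 6: 14 = 14
  side 7: 14 = 14
That uses only 7 ≤ 8, so 8 tape sides are enough.

Yes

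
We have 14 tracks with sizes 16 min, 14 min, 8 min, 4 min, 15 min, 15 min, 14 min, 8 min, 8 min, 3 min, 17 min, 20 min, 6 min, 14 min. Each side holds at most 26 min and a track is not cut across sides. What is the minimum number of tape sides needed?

Total = 20 + 17 + 16 + 15 + 15 + 14 + 14 + 14 + 8 + 8 + 8 + 6 + 4 + 3 = 162 min.
Lower bound: ⌈162/26⌉ = 7 tape sides.
Also, 8 tracks each exceed 13 min, and no two of those can share a side, so at least 8 tape sides are needed.
A packing using 8 tape sides:
  side 1: 20 + 6 = 26
  side 2: 17 + 8 = 25
  side 3: 16 + 8 = 24
  side 4: 15 + 8 + 3 = 26
  side 5: 15 + 4 = 19
  side 6: 14 = 14
  side 7: 14 = 14
  side 8: 14 = 14
This matches the lower bound, so 8 is optimal.

8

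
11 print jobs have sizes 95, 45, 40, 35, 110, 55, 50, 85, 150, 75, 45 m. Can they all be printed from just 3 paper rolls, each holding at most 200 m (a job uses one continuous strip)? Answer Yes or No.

Total = 785 m; ⌈785/200⌉ = 4.
At least 4 paper rolls are required, but only 3 are allowed.

No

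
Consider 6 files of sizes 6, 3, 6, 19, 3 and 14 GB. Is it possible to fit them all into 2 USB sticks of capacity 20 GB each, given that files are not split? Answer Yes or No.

No

Total = 51 GB; ⌈51/20⌉ = 3.
At least 3 USB sticks are required, but only 2 are allowed.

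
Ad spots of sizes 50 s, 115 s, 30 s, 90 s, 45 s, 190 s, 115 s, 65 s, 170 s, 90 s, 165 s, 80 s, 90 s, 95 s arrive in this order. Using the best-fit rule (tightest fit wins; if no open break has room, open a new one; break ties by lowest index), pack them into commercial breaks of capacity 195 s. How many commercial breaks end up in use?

8

  50 → break 1 (new)  [load 50/195]
  115 → break 1  [load 165/195]
  30 → break 1  [load 195/195]
  90 → break 2 (new)  [load 90/195]
  45 → break 2  [load 135/195]
  190 → break 3 (new)  [load 190/195]
  115 → break 4 (new)  [load 115/195]
  65 → break 4  [load 180/195]
  170 → break 5 (new)  [load 170/195]
  90 → break 6 (new)  [load 90/195]
  165 → break 7 (new)  [load 165/195]
  80 → break 6  [load 170/195]
  90 → break 8 (new)  [load 90/195]
  95 → break 8  [load 185/195]
8 commercial breaks opened.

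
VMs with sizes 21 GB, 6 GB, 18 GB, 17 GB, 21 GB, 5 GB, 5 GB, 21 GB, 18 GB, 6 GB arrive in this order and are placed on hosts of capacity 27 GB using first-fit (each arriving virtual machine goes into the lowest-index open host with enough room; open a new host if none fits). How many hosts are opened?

  21 → host 1 (new)  [load 21/27]
  6 → host 1  [load 27/27]
  18 → host 2 (new)  [load 18/27]
  17 → host 3 (new)  [load 17/27]
  21 → host 4 (new)  [load 21/27]
  5 → host 2  [load 23/27]
  5 → host 3  [load 22/27]
  21 → host 5 (new)  [load 21/27]
  18 → host 6 (new)  [load 18/27]
  6 → host 4  [load 27/27]
6 hosts opened.

6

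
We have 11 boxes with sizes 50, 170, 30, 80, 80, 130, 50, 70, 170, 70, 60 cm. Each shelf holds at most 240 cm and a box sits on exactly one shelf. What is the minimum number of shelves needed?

Total = 170 + 170 + 130 + 80 + 80 + 70 + 70 + 60 + 50 + 50 + 30 = 960 cm.
Lower bound: ⌈960/240⌉ = 4 shelves.
A packing using 4 shelves:
  shelf 1: 170 + 70 = 240
  shelf 2: 170 + 70 = 240
  shelf 3: 130 + 80 + 30 = 240
  shelf 4: 80 + 60 + 50 + 50 = 240
This matches the lower bound, so 4 is optimal.

4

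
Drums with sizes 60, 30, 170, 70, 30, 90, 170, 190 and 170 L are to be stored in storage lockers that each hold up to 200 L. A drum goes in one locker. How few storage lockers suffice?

6

Total = 190 + 170 + 170 + 170 + 90 + 70 + 60 + 30 + 30 = 980 L.
Lower bound: ⌈980/200⌉ = 5 storage lockers.
A packing using 6 storage lockers:
  locker 1: 190 = 190
  locker 2: 170 + 30 = 200
  locker 3: 170 + 30 = 200
  locker 4: 170 = 170
  locker 5: 90 + 70 = 160
  locker 6: 60 = 60
No arrangement into 5 storage lockers stays within capacity, so 6 is optimal.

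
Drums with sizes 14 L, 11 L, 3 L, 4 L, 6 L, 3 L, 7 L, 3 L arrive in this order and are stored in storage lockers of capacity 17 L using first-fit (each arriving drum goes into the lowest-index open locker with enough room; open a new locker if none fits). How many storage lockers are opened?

  14 → locker 1 (new)  [load 14/17]
  11 → locker 2 (new)  [load 11/17]
  3 → locker 1  [load 17/17]
  4 → locker 2  [load 15/17]
  6 → locker 3 (new)  [load 6/17]
  3 → locker 3  [load 9/17]
  7 → locker 3  [load 16/17]
  3 → locker 4 (new)  [load 3/17]
4 storage lockers opened.

4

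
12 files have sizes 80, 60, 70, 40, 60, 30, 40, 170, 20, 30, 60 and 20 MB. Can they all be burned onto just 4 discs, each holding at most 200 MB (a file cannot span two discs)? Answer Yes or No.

A valid assignment using 4 discs:
  disc 1: 170 + 30 = 200
  disc 2: 80 + 70 + 40 = 190
  disc 3: 60 + 60 + 60 + 20 = 200
  disc 4: 40 + 30 + 20 = 90
Every load is within 200 MB, so 4 discs suffice.

Yes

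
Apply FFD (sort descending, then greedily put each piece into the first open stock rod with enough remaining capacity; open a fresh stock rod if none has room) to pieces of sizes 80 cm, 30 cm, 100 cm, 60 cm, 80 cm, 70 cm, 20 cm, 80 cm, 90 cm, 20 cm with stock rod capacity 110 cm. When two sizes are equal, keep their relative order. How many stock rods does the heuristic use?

Sorted descending: 100, 90, 80, 80, 80, 70, 60, 30, 20, 20.
  100 → stock rod 1 (new)  [load 100/110]
  90 → stock rod 2 (new)  [load 90/110]
  80 → stock rod 3 (new)  [load 80/110]
  80 → stock rod 4 (new)  [load 80/110]
  80 → stock rod 5 (new)  [load 80/110]
  70 → stock rod 6 (new)  [load 70/110]
  60 → stock rod 7 (new)  [load 60/110]
  30 → stock rod 3  [load 110/110]
  20 → stock rod 2  [load 110/110]
  20 → stock rod 4  [load 100/110]
7 stock rods opened.

7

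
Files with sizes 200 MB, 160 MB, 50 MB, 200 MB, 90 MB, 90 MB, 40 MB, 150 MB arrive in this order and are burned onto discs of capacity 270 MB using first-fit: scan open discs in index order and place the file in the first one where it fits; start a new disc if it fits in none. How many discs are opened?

  200 → disc 1 (new)  [load 200/270]
  160 → disc 2 (new)  [load 160/270]
  50 → disc 1  [load 250/270]
  200 → disc 3 (new)  [load 200/270]
  90 → disc 2  [load 250/270]
  90 → disc 4 (new)  [load 90/270]
  40 → disc 3  [load 240/270]
  150 → disc 4  [load 240/270]
4 discs opened.

4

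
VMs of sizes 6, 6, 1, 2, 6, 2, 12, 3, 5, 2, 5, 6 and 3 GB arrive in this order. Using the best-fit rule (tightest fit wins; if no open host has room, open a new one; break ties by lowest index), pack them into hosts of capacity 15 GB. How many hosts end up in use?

  6 → host 1 (new)  [load 6/15]
  6 → host 1  [load 12/15]
  1 → host 1  [load 13/15]
  2 → host 1  [load 15/15]
  6 → host 2 (new)  [load 6/15]
  2 → host 2  [load 8/15]
  12 → host 3 (new)  [load 12/15]
  3 → host 3  [load 15/15]
  5 → host 2  [load 13/15]
  2 → host 2  [load 15/15]
  5 → host 4 (new)  [load 5/15]
  6 → host 4  [load 11/15]
  3 → host 4  [load 14/15]
4 hosts opened.

4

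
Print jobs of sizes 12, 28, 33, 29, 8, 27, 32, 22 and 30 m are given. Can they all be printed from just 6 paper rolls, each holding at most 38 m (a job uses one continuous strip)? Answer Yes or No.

Total = 221 m; ⌈221/38⌉ = 6.
7 print jobs each exceed half the capacity and cannot share a roll, forcing at least 7 paper rolls.
At least 7 paper rolls are required, but only 6 are allowed.

No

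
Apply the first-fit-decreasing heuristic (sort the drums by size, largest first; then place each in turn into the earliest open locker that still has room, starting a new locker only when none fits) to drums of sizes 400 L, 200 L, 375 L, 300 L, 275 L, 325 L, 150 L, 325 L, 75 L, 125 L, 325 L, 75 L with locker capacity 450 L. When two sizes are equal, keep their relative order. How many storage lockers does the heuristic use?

Sorted descending: 400, 375, 325, 325, 325, 300, 275, 200, 150, 125, 75, 75.
  400 → locker 1 (new)  [load 400/450]
  375 → locker 2 (new)  [load 375/450]
  325 → locker 3 (new)  [load 325/450]
  325 → locker 4 (new)  [load 325/450]
  325 → locker 5 (new)  [load 325/450]
  300 → locker 6 (new)  [load 300/450]
  275 → locker 7 (new)  [load 275/450]
  200 → locker 8 (new)  [load 200/450]
  150 → locker 6  [load 450/450]
  125 → locker 3  [load 450/450]
  75 → locker 2  [load 450/450]
  75 → locker 4  [load 400/450]
8 storage lockers opened.

8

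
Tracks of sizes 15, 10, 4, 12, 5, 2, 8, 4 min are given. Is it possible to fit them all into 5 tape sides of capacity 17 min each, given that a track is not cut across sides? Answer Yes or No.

Yes

A valid assignment using 4 tape sides:
  side 1: 15 + 2 = 17
  side 2: 12 + 5 = 17
  side 3: 10 + 4 = 14
  side 4: 8 + 4 = 12
That uses only 4 ≤ 5, so 5 tape sides are enough.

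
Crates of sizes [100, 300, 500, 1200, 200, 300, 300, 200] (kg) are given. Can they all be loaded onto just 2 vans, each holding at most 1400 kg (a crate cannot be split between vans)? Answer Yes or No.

Total = 3100 kg; ⌈3100/1400⌉ = 3.
At least 3 vans are required, but only 2 are allowed.

No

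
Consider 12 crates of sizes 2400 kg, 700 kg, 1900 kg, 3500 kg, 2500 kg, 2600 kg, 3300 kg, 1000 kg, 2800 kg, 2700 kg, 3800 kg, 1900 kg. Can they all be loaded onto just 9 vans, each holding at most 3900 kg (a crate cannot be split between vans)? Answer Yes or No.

Yes

A valid assignment using 9 vans:
  van 1: 3800 = 3800
  van 2: 3500 = 3500
  van 3: 3300 = 3300
  van 4: 2800 + 1000 = 3800
  van 5: 2700 + 700 = 3400
  van 6: 2600 = 2600
  van 7: 2500 = 2500
  van 8: 2400 = 2400
  van 9: 1900 + 1900 = 3800
Every load is within 3900 kg, so 9 vans suffice.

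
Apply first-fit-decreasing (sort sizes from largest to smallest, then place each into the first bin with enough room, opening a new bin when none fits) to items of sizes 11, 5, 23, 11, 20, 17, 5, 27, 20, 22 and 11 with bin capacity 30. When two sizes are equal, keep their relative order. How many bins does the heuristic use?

Sorted descending: 27, 23, 22, 20, 20, 17, 11, 11, 11, 5, 5.
  27 → bin 1 (new)  [load 27/30]
  23 → bin 2 (new)  [load 23/30]
  22 → bin 3 (new)  [load 22/30]
  20 → bin 4 (new)  [load 20/30]
  20 → bin 5 (new)  [load 20/30]
  17 → bin 6 (new)  [load 17/30]
  11 → bin 6  [load 28/30]
  11 → bin 7 (new)  [load 11/30]
  11 → bin 7  [load 22/30]
  5 → bin 2  [load 28/30]
  5 → bin 3  [load 27/30]
7 bins opened.

7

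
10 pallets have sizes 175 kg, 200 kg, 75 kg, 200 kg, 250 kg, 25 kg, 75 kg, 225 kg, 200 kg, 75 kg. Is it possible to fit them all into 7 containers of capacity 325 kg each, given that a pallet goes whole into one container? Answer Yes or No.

A valid assignment using 6 containers:
  container 1: 250 + 75 = 325
  container 2: 225 + 75 + 25 = 325
  container 3: 200 + 75 = 275
  container 4: 200 = 200
  container 5: 200 = 200
  container 6: 175 = 175
That uses only 6 ≤ 7, so 7 containers are enough.

Yes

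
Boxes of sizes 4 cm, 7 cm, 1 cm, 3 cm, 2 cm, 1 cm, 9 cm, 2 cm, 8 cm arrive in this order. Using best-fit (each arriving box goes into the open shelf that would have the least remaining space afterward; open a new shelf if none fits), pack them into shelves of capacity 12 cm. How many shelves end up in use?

4

  4 → shelf 1 (new)  [load 4/12]
  7 → shelf 1  [load 11/12]
  1 → shelf 1  [load 12/12]
  3 → shelf 2 (new)  [load 3/12]
  2 → shelf 2  [load 5/12]
  1 → shelf 2  [load 6/12]
  9 → shelf 3 (new)  [load 9/12]
  2 → shelf 3  [load 11/12]
  8 → shelf 4 (new)  [load 8/12]
4 shelves opened.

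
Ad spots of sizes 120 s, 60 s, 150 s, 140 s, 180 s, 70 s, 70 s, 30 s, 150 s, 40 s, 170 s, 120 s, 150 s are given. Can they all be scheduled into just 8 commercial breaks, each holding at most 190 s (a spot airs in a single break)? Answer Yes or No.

Total = 1450 s; ⌈1450/190⌉ = 8.
The bound of 8 does not rule out 8, but exhaustive search shows no assignment into 8 commercial breaks of capacity 190 s exists — the minimum is 9.

No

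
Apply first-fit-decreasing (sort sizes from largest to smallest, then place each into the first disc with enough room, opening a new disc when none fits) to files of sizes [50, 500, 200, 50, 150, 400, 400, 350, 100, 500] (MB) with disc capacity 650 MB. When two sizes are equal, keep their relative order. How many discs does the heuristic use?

Sorted descending: 500, 500, 400, 400, 350, 200, 150, 100, 50, 50.
  500 → disc 1 (new)  [load 500/650]
  500 → disc 2 (new)  [load 500/650]
  400 → disc 3 (new)  [load 400/650]
  400 → disc 4 (new)  [load 400/650]
  350 → disc 5 (new)  [load 350/650]
  200 → disc 3  [load 600/650]
  150 → disc 1  [load 650/650]
  100 → disc 2  [load 600/650]
  50 → disc 2  [load 650/650]
  50 → disc 3  [load 650/650]
5 discs opened.

5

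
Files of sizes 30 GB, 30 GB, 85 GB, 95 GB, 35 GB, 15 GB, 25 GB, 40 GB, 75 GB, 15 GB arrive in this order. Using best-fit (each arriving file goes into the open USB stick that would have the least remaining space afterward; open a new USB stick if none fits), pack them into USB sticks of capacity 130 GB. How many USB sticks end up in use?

  30 → USB stick 1 (new)  [load 30/130]
  30 → USB stick 1  [load 60/130]
  85 → USB stick 2 (new)  [load 85/130]
  95 → USB stick 3 (new)  [load 95/130]
  35 → USB stick 3  [load 130/130]
  15 → USB stick 2  [load 100/130]
  25 → USB stick 2  [load 125/130]
  40 → USB stick 1  [load 100/130]
  75 → USB stick 4 (new)  [load 75/130]
  15 → USB stick 1  [load 115/130]
4 USB sticks opened.

4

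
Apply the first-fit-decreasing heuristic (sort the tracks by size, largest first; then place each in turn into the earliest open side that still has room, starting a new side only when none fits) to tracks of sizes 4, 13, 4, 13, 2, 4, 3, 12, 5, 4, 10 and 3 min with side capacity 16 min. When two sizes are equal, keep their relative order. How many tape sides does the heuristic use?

5

Sorted descending: 13, 13, 12, 10, 5, 4, 4, 4, 4, 3, 3, 2.
  13 → side 1 (new)  [load 13/16]
  13 → side 2 (new)  [load 13/16]
  12 → side 3 (new)  [load 12/16]
  10 → side 4 (new)  [load 10/16]
  5 → side 4  [load 15/16]
  4 → side 3  [load 16/16]
  4 → side 5 (new)  [load 4/16]
  4 → side 5  [load 8/16]
  4 → side 5  [load 12/16]
  3 → side 1  [load 16/16]
  3 → side 2  [load 16/16]
  2 → side 5  [load 14/16]
5 tape sides opened.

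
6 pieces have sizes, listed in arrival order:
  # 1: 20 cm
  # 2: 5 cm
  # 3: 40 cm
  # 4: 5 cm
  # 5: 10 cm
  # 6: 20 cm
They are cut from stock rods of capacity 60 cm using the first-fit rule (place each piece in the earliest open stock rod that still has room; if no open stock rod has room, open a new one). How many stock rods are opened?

2

  20 → stock rod 1 (new)  [load 20/60]
  5 → stock rod 1  [load 25/60]
  40 → stock rod 2 (new)  [load 40/60]
  5 → stock rod 1  [load 30/60]
  10 → stock rod 1  [load 40/60]
  20 → stock rod 1  [load 60/60]
2 stock rods opened.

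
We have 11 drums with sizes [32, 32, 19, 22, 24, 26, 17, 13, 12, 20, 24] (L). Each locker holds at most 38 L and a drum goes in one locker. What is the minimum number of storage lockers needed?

Total = 32 + 32 + 26 + 24 + 24 + 22 + 20 + 19 + 17 + 13 + 12 = 241 L.
Lower bound: ⌈241/38⌉ = 7 storage lockers.
A packing using 8 storage lockers:
  locker 1: 32 = 32
  locker 2: 32 = 32
  locker 3: 26 + 12 = 38
  locker 4: 24 + 13 = 37
  locker 5: 24 = 24
  locker 6: 22 = 22
  locker 7: 20 + 17 = 37
  locker 8: 19 = 19
No arrangement into 7 storage lockers stays within capacity, so 8 is optimal.

8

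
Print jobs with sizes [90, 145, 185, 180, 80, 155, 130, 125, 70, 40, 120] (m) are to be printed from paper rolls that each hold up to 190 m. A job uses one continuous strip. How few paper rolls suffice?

Total = 185 + 180 + 155 + 145 + 130 + 125 + 120 + 90 + 80 + 70 + 40 = 1320 m.
Lower bound: ⌈1320/190⌉ = 7 paper rolls.
A packing using 8 paper rolls:
  roll 1: 185 = 185
  roll 2: 180 = 180
  roll 3: 155 = 155
  roll 4: 145 + 40 = 185
  roll 5: 130 = 130
  roll 6: 125 = 125
  roll 7: 120 + 70 = 190
  roll 8: 90 + 80 = 170
No arrangement into 7 paper rolls stays within capacity, so 8 is optimal.

8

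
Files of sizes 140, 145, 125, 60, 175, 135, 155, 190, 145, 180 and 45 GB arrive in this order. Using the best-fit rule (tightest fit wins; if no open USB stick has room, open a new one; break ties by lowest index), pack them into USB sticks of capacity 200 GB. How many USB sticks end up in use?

  140 → USB stick 1 (new)  [load 140/200]
  145 → USB stick 2 (new)  [load 145/200]
  125 → USB stick 3 (new)  [load 125/200]
  60 → USB stick 1  [load 200/200]
  175 → USB stick 4 (new)  [load 175/200]
  135 → USB stick 5 (new)  [load 135/200]
  155 → USB stick 6 (new)  [load 155/200]
  190 → USB stick 7 (new)  [load 190/200]
  145 → USB stick 8 (new)  [load 145/200]
  180 → USB stick 9 (new)  [load 180/200]
  45 → USB stick 6  [load 200/200]
9 USB sticks opened.

9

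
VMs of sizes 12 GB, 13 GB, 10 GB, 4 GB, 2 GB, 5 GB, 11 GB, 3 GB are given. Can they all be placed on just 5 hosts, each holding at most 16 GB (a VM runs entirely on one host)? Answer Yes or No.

A valid assignment using 4 hosts:
  host 1: 13 + 3 = 16
  host 2: 12 + 4 = 16
  host 3: 11 + 5 = 16
  host 4: 10 + 2 = 12
That uses only 4 ≤ 5, so 5 hosts are enough.

Yes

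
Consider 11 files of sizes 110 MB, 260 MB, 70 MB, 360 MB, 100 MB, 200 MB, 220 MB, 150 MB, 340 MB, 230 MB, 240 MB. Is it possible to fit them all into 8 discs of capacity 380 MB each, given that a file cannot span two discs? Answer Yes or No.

A valid assignment using 7 discs:
  disc 1: 360 = 360
  disc 2: 340 = 340
  disc 3: 260 + 110 = 370
  disc 4: 240 + 100 = 340
  disc 5: 230 + 150 = 380
  disc 6: 220 + 70 = 290
  disc 7: 200 = 200
That uses only 7 ≤ 8, so 8 discs are enough.

Yes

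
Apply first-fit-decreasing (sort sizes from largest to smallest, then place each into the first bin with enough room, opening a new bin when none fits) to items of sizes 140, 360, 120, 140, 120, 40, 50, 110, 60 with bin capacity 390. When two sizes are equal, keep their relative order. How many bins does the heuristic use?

Sorted descending: 360, 140, 140, 120, 120, 110, 60, 50, 40.
  360 → bin 1 (new)  [load 360/390]
  140 → bin 2 (new)  [load 140/390]
  140 → bin 2  [load 280/390]
  120 → bin 3 (new)  [load 120/390]
  120 → bin 3  [load 240/390]
  110 → bin 2  [load 390/390]
  60 → bin 3  [load 300/390]
  50 → bin 3  [load 350/390]
  40 → bin 3  [load 390/390]
3 bins opened.

3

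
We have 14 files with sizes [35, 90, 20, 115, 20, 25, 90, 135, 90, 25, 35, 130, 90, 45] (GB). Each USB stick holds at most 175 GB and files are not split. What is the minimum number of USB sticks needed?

Total = 135 + 130 + 115 + 90 + 90 + 90 + 90 + 45 + 35 + 35 + 25 + 25 + 20 + 20 = 945 GB.
Lower bound: ⌈945/175⌉ = 6 USB sticks.
Also, 7 files each exceed 175/2 GB, and no two of those can share a USB stick, so at least 7 USB sticks are needed.
A packing using 7 USB sticks:
  USB stick 1: 135 + 35 = 170
  USB stick 2: 130 + 45 = 175
  USB stick 3: 115 + 35 + 25 = 175
  USB stick 4: 90 + 25 + 20 + 20 = 155
  USB stick 5: 90 = 90
  USB stick 6: 90 = 90
  USB stick 7: 90 = 90
This matches the lower bound, so 7 is optimal.

7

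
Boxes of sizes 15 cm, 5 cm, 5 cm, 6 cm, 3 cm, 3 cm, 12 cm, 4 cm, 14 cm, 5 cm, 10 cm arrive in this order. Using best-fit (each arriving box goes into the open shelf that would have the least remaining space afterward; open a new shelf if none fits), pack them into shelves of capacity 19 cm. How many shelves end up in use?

  15 → shelf 1 (new)  [load 15/19]
  5 → shelf 2 (new)  [load 5/19]
  5 → shelf 2  [load 10/19]
  6 → shelf 2  [load 16/19]
  3 → shelf 2  [load 19/19]
  3 → shelf 1  [load 18/19]
  12 → shelf 3 (new)  [load 12/19]
  4 → shelf 3  [load 16/19]
  14 → shelf 4 (new)  [load 14/19]
  5 → shelf 4  [load 19/19]
  10 → shelf 5 (new)  [load 10/19]
5 shelves opened.

5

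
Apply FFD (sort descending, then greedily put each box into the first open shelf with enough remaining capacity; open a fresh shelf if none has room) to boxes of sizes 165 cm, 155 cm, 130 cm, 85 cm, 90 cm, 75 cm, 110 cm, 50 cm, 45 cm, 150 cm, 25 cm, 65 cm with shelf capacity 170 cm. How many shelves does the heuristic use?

Sorted descending: 165, 155, 150, 130, 110, 90, 85, 75, 65, 50, 45, 25.
  165 → shelf 1 (new)  [load 165/170]
  155 → shelf 2 (new)  [load 155/170]
  150 → shelf 3 (new)  [load 150/170]
  130 → shelf 4 (new)  [load 130/170]
  110 → shelf 5 (new)  [load 110/170]
  90 → shelf 6 (new)  [load 90/170]
  85 → shelf 7 (new)  [load 85/170]
  75 → shelf 6  [load 165/170]
  65 → shelf 7  [load 150/170]
  50 → shelf 5  [load 160/170]
  45 → shelf 8 (new)  [load 45/170]
  25 → shelf 4  [load 155/170]
8 shelves opened.

8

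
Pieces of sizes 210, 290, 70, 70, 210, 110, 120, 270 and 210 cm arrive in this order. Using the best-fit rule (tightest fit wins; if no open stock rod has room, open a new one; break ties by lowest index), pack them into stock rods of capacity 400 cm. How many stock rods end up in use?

  210 → stock rod 1 (new)  [load 210/400]
  290 → stock rod 2 (new)  [load 290/400]
  70 → stock rod 2  [load 360/400]
  70 → stock rod 1  [load 280/400]
  210 → stock rod 3 (new)  [load 210/400]
  110 → stock rod 1  [load 390/400]
  120 → stock rod 3  [load 330/400]
  270 → stock rod 4 (new)  [load 270/400]
  210 → stock rod 5 (new)  [load 210/400]
5 stock rods opened.

5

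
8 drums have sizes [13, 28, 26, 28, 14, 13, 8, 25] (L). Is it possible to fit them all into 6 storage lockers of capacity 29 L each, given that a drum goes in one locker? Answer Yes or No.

Yes

A valid assignment using 6 storage lockers:
  locker 1: 28 = 28
  locker 2: 28 = 28
  locker 3: 26 = 26
  locker 4: 25 = 25
  locker 5: 14 + 13 = 27
  locker 6: 13 + 8 = 21
Every load is within 29 L, so 6 storage lockers suffice.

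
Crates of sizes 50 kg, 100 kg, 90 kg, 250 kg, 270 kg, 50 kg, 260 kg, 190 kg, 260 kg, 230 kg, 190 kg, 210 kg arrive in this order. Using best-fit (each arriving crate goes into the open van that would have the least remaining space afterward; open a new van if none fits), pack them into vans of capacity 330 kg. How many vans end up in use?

9

  50 → van 1 (new)  [load 50/330]
  100 → van 1  [load 150/330]
  90 → van 1  [load 240/330]
  250 → van 2 (new)  [load 250/330]
  270 → van 3 (new)  [load 270/330]
  50 → van 3  [load 320/330]
  260 → van 4 (new)  [load 260/330]
  190 → van 5 (new)  [load 190/330]
  260 → van 6 (new)  [load 260/330]
  230 → van 7 (new)  [load 230/330]
  190 → van 8 (new)  [load 190/330]
  210 → van 9 (new)  [load 210/330]
9 vans opened.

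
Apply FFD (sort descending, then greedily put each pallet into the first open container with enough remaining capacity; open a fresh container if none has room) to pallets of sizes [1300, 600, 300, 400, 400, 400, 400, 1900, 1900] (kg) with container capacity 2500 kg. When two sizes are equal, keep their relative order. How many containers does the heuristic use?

4

Sorted descending: 1900, 1900, 1300, 600, 400, 400, 400, 400, 300.
  1900 → container 1 (new)  [load 1900/2500]
  1900 → container 2 (new)  [load 1900/2500]
  1300 → container 3 (new)  [load 1300/2500]
  600 → container 1  [load 2500/2500]
  400 → container 2  [load 2300/2500]
  400 → container 3  [load 1700/2500]
  400 → container 3  [load 2100/2500]
  400 → container 3  [load 2500/2500]
  300 → container 4 (new)  [load 300/2500]
4 containers opened.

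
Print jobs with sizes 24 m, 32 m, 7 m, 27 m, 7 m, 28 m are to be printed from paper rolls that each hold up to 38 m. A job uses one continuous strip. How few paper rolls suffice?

Total = 32 + 28 + 27 + 24 + 7 + 7 = 125 m.
Lower bound: ⌈125/38⌉ = 4 paper rolls.
A packing using 4 paper rolls:
  roll 1: 32 = 32
  roll 2: 28 + 7 = 35
  roll 3: 27 + 7 = 34
  roll 4: 24 = 24
This matches the lower bound, so 4 is optimal.

4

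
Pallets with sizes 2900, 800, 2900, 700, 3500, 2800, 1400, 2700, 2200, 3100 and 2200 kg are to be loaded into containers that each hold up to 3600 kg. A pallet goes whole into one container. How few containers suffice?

Total = 3500 + 3100 + 2900 + 2900 + 2800 + 2700 + 2200 + 2200 + 1400 + 800 + 700 = 25200 kg.
Lower bound: ⌈25200/3600⌉ = 7 containers.
Also, 8 pallets each exceed 1800 kg, and no two of those can share a container, so at least 8 containers are needed.
A packing using 8 containers:
  container 1: 3500 = 3500
  container 2: 3100 = 3100
  container 3: 2900 + 700 = 3600
  container 4: 2900 = 2900
  container 5: 2800 + 800 = 3600
  container 6: 2700 = 2700
  container 7: 2200 + 1400 = 3600
  container 8: 2200 = 2200
This matches the lower bound, so 8 is optimal.

8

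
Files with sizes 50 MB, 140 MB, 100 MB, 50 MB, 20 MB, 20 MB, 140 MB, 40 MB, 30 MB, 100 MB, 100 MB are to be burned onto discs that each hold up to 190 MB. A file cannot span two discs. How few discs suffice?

5

Total = 140 + 140 + 100 + 100 + 100 + 50 + 50 + 40 + 30 + 20 + 20 = 790 MB.
Lower bound: ⌈790/190⌉ = 5 discs.
A packing using 5 discs:
  disc 1: 140 + 50 = 190
  disc 2: 140 + 50 = 190
  disc 3: 100 + 40 + 30 + 20 = 190
  disc 4: 100 + 20 = 120
  disc 5: 100 = 100
This matches the lower bound, so 5 is optimal.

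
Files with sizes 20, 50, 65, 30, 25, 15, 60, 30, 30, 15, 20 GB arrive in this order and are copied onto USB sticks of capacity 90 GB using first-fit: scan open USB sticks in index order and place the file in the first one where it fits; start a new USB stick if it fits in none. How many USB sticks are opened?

5

  20 → USB stick 1 (new)  [load 20/90]
  50 → USB stick 1  [load 70/90]
  65 → USB stick 2 (new)  [load 65/90]
  30 → USB stick 3 (new)  [load 30/90]
  25 → USB stick 2  [load 90/90]
  15 → USB stick 1  [load 85/90]
  60 → USB stick 3  [load 90/90]
  30 → USB stick 4 (new)  [load 30/90]
  30 → USB stick 4  [load 60/90]
  15 → USB stick 4  [load 75/90]
  20 → USB stick 5 (new)  [load 20/90]
5 USB sticks opened.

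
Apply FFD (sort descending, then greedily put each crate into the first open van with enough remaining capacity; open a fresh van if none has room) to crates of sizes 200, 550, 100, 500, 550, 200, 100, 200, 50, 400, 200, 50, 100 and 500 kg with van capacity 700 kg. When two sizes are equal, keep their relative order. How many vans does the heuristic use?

Sorted descending: 550, 550, 500, 500, 400, 200, 200, 200, 200, 100, 100, 100, 50, 50.
  550 → van 1 (new)  [load 550/700]
  550 → van 2 (new)  [load 550/700]
  500 → van 3 (new)  [load 500/700]
  500 → van 4 (new)  [load 500/700]
  400 → van 5 (new)  [load 400/700]
  200 → van 3  [load 700/700]
  200 → van 4  [load 700/700]
  200 → van 5  [load 600/700]
  200 → van 6 (new)  [load 200/700]
  100 → van 1  [load 650/700]
  100 → van 2  [load 650/700]
  100 → van 5  [load 700/700]
  50 → van 1  [load 700/700]
  50 → van 2  [load 700/700]
6 vans opened.

6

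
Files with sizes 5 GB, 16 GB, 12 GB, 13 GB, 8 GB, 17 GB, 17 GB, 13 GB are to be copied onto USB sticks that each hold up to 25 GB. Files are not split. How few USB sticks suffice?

5

Total = 17 + 17 + 16 + 13 + 13 + 12 + 8 + 5 = 101 GB.
Lower bound: ⌈101/25⌉ = 5 USB sticks.
A packing using 5 USB sticks:
  USB stick 1: 17 + 8 = 25
  USB stick 2: 17 + 5 = 22
  USB stick 3: 16 = 16
  USB stick 4: 13 + 12 = 25
  USB stick 5: 13 = 13
This matches the lower bound, so 5 is optimal.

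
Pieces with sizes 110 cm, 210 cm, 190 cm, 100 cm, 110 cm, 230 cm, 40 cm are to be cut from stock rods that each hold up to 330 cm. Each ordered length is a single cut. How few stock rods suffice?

4

Total = 230 + 210 + 190 + 110 + 110 + 100 + 40 = 990 cm.
Lower bound: ⌈990/330⌉ = 3 stock rods.
A packing using 4 stock rods:
  stock rod 1: 230 + 100 = 330
  stock rod 2: 210 + 110 = 320
  stock rod 3: 190 + 110 = 300
  stock rod 4: 40 = 40
No arrangement into 3 stock rods stays within capacity, so 4 is optimal.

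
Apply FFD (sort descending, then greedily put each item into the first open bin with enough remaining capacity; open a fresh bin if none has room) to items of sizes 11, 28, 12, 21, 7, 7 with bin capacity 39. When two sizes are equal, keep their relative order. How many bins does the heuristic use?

3

Sorted descending: 28, 21, 12, 11, 7, 7.
  28 → bin 1 (new)  [load 28/39]
  21 → bin 2 (new)  [load 21/39]
  12 → bin 2  [load 33/39]
  11 → bin 1  [load 39/39]
  7 → bin 3 (new)  [load 7/39]
  7 → bin 3  [load 14/39]
3 bins opened.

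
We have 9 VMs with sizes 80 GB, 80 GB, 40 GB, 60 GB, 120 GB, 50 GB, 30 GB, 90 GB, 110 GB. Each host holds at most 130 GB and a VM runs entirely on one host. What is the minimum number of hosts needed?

6

Total = 120 + 110 + 90 + 80 + 80 + 60 + 50 + 40 + 30 = 660 GB.
Lower bound: ⌈660/130⌉ = 6 hosts.
A packing using 6 hosts:
  host 1: 120 = 120
  host 2: 110 = 110
  host 3: 90 + 40 = 130
  host 4: 80 + 50 = 130
  host 5: 80 + 30 = 110
  host 6: 60 = 60
This matches the lower bound, so 6 is optimal.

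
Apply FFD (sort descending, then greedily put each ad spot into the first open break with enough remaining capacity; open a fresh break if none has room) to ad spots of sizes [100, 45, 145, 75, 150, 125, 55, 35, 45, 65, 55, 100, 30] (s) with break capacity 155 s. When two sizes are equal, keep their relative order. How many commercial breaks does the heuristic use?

Sorted descending: 150, 145, 125, 100, 100, 75, 65, 55, 55, 45, 45, 35, 30.
  150 → break 1 (new)  [load 150/155]
  145 → break 2 (new)  [load 145/155]
  125 → break 3 (new)  [load 125/155]
  100 → break 4 (new)  [load 100/155]
  100 → break 5 (new)  [load 100/155]
  75 → break 6 (new)  [load 75/155]
  65 → break 6  [load 140/155]
  55 → break 4  [load 155/155]
  55 → break 5  [load 155/155]
  45 → break 7 (new)  [load 45/155]
  45 → break 7  [load 90/155]
  35 → break 7  [load 125/155]
  30 → break 3  [load 155/155]
7 commercial breaks opened.

7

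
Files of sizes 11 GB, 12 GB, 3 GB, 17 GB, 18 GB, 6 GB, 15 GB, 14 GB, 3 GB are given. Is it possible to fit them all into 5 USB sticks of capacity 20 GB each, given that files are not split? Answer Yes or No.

No

Total = 99 GB; ⌈99/20⌉ = 5.
6 files each exceed half the capacity and cannot share a USB stick, forcing at least 6 USB sticks.
At least 6 USB sticks are required, but only 5 are allowed.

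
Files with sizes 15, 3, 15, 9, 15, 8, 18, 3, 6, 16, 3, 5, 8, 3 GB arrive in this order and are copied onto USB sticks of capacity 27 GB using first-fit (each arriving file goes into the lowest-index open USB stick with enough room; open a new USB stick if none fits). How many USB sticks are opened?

  15 → USB stick 1 (new)  [load 15/27]
  3 → USB stick 1  [load 18/27]
  15 → USB stick 2 (new)  [load 15/27]
  9 → USB stick 1  [load 27/27]
  15 → USB stick 3 (new)  [load 15/27]
  8 → USB stick 2  [load 23/27]
  18 → USB stick 4 (new)  [load 18/27]
  3 → USB stick 2  [load 26/27]
  6 → USB stick 3  [load 21/27]
  16 → USB stick 5 (new)  [load 16/27]
  3 → USB stick 3  [load 24/27]
  5 → USB stick 4  [load 23/27]
  8 → USB stick 5  [load 24/27]
  3 → USB stick 3  [load 27/27]
5 USB sticks opened.

5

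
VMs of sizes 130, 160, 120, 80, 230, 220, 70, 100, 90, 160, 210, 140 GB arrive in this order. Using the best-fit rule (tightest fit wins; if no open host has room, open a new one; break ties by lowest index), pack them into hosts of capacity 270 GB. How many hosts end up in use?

8

  130 → host 1 (new)  [load 130/270]
  160 → host 2 (new)  [load 160/270]
  120 → host 1  [load 250/270]
  80 → host 2  [load 240/270]
  230 → host 3 (new)  [load 230/270]
  220 → host 4 (new)  [load 220/270]
  70 → host 5 (new)  [load 70/270]
  100 → host 5  [load 170/270]
  90 → host 5  [load 260/270]
  160 → host 6 (new)  [load 160/270]
  210 → host 7 (new)  [load 210/270]
  140 → host 8 (new)  [load 140/270]
8 hosts opened.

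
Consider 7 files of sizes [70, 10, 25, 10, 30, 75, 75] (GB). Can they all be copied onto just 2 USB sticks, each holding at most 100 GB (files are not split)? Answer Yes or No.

No

Total = 295 GB; ⌈295/100⌉ = 3.
At least 3 USB sticks are required, but only 2 are allowed.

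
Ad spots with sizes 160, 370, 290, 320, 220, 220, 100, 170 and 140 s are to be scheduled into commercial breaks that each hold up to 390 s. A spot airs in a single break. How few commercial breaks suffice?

6

Total = 370 + 320 + 290 + 220 + 220 + 170 + 160 + 140 + 100 = 1990 s.
Lower bound: ⌈1990/390⌉ = 6 commercial breaks.
A packing using 6 commercial breaks:
  break 1: 370 = 370
  break 2: 320 = 320
  break 3: 290 + 100 = 390
  break 4: 220 + 170 = 390
  break 5: 220 + 160 = 380
  break 6: 140 = 140
This matches the lower bound, so 6 is optimal.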